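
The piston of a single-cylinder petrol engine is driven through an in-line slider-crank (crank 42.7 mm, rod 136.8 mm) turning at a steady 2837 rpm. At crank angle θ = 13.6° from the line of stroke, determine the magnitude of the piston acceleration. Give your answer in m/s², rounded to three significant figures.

ω = 2π·2837/60 = 297.1 rad/s
x(θ) = r cosθ + √(L² − r² sin²θ); with ω constant, a = ω²·d²x/dθ².
d²x/dθ² = −r cosθ − r²(cos2θ)/√u − r⁴ sin²2θ/(4u^{3/2}),  u = L² − r² sin²θ = 0.0186134 m².
Substituting r = 0.0427 m, L = 0.1368 m, θ = 13.6°: d²x/dθ² = -0.053457 m.
a = ω²·d²x/dθ² = (297.1)²·(-0.053457) = -4718.3 m/s²;  |a| = 4718.3 m/s².

4720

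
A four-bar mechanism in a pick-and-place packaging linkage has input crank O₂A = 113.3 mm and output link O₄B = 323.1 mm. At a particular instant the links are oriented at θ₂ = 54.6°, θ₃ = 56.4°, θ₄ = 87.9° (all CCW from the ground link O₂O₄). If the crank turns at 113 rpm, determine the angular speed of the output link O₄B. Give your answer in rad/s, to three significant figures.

ω₂ = 11.83 rad/s (from 113 rpm).
Differentiating the loop-closure r₂e^{iθ₂}+r₃e^{iθ₃}=r₁+r₄e^{iθ₄} gives r₂ω₂e^{iθ₂}+r₃ω₃e^{iθ₃}=r₄ω₄e^{iθ₄}.
Eliminating the other unknown: ω₄ = r₂ω₂ sin(θ₂−θ₃) / [r₄ sin(θ₄−θ₃)].
Numerator sine = -0.03141; denominator sine = +0.52250.
Result = 0.1133·11.83·(-0.03141) / (0.3231·(+0.52250)) = -0.24946 rad/s; magnitude 0.24946 rad/s.

0.249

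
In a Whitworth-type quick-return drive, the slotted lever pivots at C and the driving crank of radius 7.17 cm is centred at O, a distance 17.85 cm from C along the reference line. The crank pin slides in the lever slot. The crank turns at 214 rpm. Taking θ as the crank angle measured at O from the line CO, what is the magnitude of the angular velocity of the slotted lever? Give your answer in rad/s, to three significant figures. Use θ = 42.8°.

5.84

ω = 22.41 rad/s (from 214 rpm).
Crank pin A relative to C: A = (d + r cosθ, r sinθ); lever angle φ = atan2(r sinθ, d + r cosθ).
Differentiating tanφ: φ̇ = rω(d cosθ + r)/(d² + r² + 2dr cosθ).
d² + r² + 2dr cosθ = |CA|² = 0.0557843 m²;  d cosθ + r = +0.20267 m.
|ω_lever| = |0.0717·22.41·+0.20267| / 0.0557843 = 5.8377 rad/s.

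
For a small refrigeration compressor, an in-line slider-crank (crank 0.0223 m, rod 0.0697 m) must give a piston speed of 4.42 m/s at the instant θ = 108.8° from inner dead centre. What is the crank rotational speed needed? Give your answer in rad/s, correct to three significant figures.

235

For an in-line slider-crank, |v_piston| = rω|sinθ|·[1 + r cosθ/√(L² − r² sin²θ)].
With r = 0.0223 m, L = 0.0697 m, θ = 108.8°: the bracketed kinematic factor |dx/dθ| = 0.018826 m.
ω = v/|dx/dθ| = 4.42/0.018826 = 234.78 rad/s.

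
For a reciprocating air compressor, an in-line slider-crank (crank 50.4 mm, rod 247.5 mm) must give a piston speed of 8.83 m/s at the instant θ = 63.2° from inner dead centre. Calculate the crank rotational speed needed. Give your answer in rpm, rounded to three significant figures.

1710

For an in-line slider-crank, |v_piston| = rω|sinθ|·[1 + r cosθ/√(L² − r² sin²θ)].
With r = 0.0504 m, L = 0.2475 m, θ = 63.2°: the bracketed kinematic factor |dx/dθ| = 0.049187 m.
ω = v/|dx/dθ| = 8.83/0.049187 = 179.52 rad/s.
N = 60ω/(2π) = 1714.3 rpm.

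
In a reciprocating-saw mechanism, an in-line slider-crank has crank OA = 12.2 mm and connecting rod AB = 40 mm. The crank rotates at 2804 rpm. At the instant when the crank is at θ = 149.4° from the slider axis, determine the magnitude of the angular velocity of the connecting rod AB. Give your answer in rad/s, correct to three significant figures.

78.0

ω = 293.6 rad/s (converted from 2804 rpm).
The rod makes angle φ with the slider axis where L sinφ = r sinθ; differentiating, L cosφ·φ̇ = r ω cosθ.
L cosφ = √(L² − r² sin²θ) = 0.039515 m.
|ω_rod| = r ω |cosθ| / √(L² − r² sin²θ) = 0.0122·293.6·0.86074/0.039515 = 78.033 rad/s.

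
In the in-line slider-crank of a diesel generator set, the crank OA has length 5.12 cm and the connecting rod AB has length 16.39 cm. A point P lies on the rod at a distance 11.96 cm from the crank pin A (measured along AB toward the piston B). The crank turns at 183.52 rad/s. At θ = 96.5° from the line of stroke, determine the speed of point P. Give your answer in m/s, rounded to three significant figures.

ω = 183.5 rad/s.  Crank-pin speed |V_A| = rω = 9.3962 m/s, perpendicular to OA.
Rod angle: sinφ = −(r/L) sinθ ⇒ φ = -18.082°; ω_rod = −rω cosθ/√(L²−r²sin²θ) = +6.827 rad/s.
V_P = V_A + ω_rod × AP, with AP = 0.1196 m along the rod.
Components: V_Px = −rω sinθ − a·ω_rod·sinφ = -9.0824 m/s;  V_Py = rω cosθ + a·ω_rod·cosφ = -0.2875 m/s.
|V_P| = √(V_Px² + V_Py²) = 9.0869 m/s.

9.09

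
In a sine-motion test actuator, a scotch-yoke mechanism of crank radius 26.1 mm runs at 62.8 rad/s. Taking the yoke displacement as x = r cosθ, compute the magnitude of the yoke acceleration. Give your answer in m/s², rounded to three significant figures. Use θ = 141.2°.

80.2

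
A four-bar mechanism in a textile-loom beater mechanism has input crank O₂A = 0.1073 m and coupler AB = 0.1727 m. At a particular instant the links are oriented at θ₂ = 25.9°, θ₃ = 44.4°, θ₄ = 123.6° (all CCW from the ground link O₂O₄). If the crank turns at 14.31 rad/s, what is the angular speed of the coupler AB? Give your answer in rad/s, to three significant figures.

8.97

ω₂ = 14.31 rad/s
Differentiating the loop-closure r₂e^{iθ₂}+r₃e^{iθ₃}=r₁+r₄e^{iθ₄} gives r₂ω₂e^{iθ₂}+r₃ω₃e^{iθ₃}=r₄ω₄e^{iθ₄}.
Eliminating the other unknown: ω₃ = r₂ω₂ sin(θ₄−θ₂) / [r₃ sin(θ₃−θ₄)].
Numerator sine = +0.99098; denominator sine = -0.98229.
Result = 0.1073·14.31·(+0.99098) / (0.1727·(-0.98229)) = -8.9696 rad/s; magnitude 8.9696 rad/s.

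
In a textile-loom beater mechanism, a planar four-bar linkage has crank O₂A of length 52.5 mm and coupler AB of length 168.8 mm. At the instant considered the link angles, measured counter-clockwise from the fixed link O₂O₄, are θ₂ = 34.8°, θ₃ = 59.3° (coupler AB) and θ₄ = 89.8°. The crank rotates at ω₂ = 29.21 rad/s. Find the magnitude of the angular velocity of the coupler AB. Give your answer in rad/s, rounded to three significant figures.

14.7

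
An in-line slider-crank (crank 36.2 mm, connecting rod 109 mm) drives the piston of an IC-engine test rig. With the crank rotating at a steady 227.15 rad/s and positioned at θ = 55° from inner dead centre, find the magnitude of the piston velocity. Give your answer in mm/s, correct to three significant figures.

8070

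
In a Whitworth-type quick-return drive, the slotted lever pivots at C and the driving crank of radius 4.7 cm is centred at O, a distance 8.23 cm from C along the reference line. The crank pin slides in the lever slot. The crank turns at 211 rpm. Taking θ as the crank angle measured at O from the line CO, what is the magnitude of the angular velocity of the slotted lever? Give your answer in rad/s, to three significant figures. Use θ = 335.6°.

ω = 22.1 rad/s (from 211 rpm).
Crank pin A relative to C: A = (d + r cosθ, r sinθ); lever angle φ = atan2(r sinθ, d + r cosθ).
Differentiating tanφ: φ̇ = rω(d cosθ + r)/(d² + r² + 2dr cosθ).
d² + r² + 2dr cosθ = |CA|² = 0.0160275 m²;  d cosθ + r = +0.12195 m.
|ω_lever| = |0.047·22.1·+0.12195| / 0.0160275 = 7.9017 rad/s.

7.90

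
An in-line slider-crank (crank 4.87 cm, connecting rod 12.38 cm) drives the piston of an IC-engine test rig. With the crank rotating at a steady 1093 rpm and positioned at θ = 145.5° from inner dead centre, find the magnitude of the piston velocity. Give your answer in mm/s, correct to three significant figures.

2110

ω = 2π·1093/60 = 114.5 rad/s
For an in-line slider-crank, x = r cosθ + √(L² − r² sin²θ), so v = −rω sinθ·[1 + r cosθ/√(L² − r² sin²θ)].
With r = 0.0487 m, L = 0.1238 m, θ = 145.5°: √(L² − r² sin²θ) = 0.12069 m.
v = −0.0487·114.5·0.56641·[1 + 0.0487·-0.82413/0.12069] = -2.1073 m/s.
|v| = 2.1073 m/s = 2107.3 mm/s.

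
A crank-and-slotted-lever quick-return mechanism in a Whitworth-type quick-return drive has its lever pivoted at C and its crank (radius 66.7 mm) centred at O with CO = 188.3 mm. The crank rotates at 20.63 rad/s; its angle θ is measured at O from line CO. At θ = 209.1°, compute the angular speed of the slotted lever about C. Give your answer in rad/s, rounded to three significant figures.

7.50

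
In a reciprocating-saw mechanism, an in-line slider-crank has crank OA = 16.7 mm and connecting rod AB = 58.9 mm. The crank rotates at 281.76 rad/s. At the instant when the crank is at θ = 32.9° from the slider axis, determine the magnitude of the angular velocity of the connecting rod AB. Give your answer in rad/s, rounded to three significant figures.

ω = 281.8 rad/s
The rod makes angle φ with the slider axis where L sinφ = r sinθ; differentiating, L cosφ·φ̇ = r ω cosθ.
L cosφ = √(L² − r² sin²θ) = 0.058197 m.
|ω_rod| = r ω |cosθ| / √(L² − r² sin²θ) = 0.0167·281.8·0.83962/0.058197 = 67.885 rad/s.

67.9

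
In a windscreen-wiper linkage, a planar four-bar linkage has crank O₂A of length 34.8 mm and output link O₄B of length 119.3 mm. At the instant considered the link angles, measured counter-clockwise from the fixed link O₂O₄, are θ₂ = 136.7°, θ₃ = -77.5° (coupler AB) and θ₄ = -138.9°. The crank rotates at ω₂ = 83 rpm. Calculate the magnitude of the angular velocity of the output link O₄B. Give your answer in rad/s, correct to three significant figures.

1.62

ω₂ = 8.692 rad/s (from 83 rpm).
Differentiating the loop-closure r₂e^{iθ₂}+r₃e^{iθ₃}=r₁+r₄e^{iθ₄} gives r₂ω₂e^{iθ₂}+r₃ω₃e^{iθ₃}=r₄ω₄e^{iθ₄}.
Eliminating the other unknown: ω₄ = r₂ω₂ sin(θ₂−θ₃) / [r₄ sin(θ₄−θ₃)].
Numerator sine = -0.56208; denominator sine = -0.87798.
Result = 0.0348·8.692·(-0.56208) / (0.1193·(-0.87798)) = +1.6232 rad/s; magnitude 1.6232 rad/s.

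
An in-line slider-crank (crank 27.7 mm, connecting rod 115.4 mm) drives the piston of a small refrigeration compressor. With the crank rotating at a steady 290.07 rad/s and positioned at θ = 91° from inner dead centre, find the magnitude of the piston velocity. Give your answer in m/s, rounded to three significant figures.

ω = 290.1 rad/s
For an in-line slider-crank, x = r cosθ + √(L² − r² sin²θ), so v = −rω sinθ·[1 + r cosθ/√(L² − r² sin²θ)].
With r = 0.0277 m, L = 0.1154 m, θ = 91°: √(L² − r² sin²θ) = 0.11203 m.
v = −0.0277·290.1·0.99985·[1 + 0.0277·-0.01745/0.11203] = -7.999 m/s.
|v| = 7.999 m/s.

8.00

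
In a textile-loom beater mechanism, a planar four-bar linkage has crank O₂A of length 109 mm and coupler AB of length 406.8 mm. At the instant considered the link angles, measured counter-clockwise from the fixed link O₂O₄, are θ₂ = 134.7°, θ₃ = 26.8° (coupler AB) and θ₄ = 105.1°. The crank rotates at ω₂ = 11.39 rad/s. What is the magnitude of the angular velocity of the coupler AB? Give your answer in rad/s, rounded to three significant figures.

ω₂ = 11.39 rad/s
Differentiating the loop-closure r₂e^{iθ₂}+r₃e^{iθ₃}=r₁+r₄e^{iθ₄} gives r₂ω₂e^{iθ₂}+r₃ω₃e^{iθ₃}=r₄ω₄e^{iθ₄}.
Eliminating the other unknown: ω₃ = r₂ω₂ sin(θ₄−θ₂) / [r₃ sin(θ₃−θ₄)].
Numerator sine = -0.49394; denominator sine = -0.97922.
Result = 0.109·11.39·(-0.49394) / (0.4068·(-0.97922)) = +1.5394 rad/s; magnitude 1.5394 rad/s.

1.54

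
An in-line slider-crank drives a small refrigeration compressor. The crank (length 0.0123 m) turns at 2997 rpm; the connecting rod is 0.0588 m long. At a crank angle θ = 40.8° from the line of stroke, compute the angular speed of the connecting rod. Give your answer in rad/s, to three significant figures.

ω = 313.8 rad/s (converted from 2997 rpm).
The rod makes angle φ with the slider axis where L sinφ = r sinθ; differentiating, L cosφ·φ̇ = r ω cosθ.
L cosφ = √(L² − r² sin²θ) = 0.058248 m.
|ω_rod| = r ω |cosθ| / √(L² − r² sin²θ) = 0.0123·313.8·0.75700/0.058248 = 50.169 rad/s.

50.2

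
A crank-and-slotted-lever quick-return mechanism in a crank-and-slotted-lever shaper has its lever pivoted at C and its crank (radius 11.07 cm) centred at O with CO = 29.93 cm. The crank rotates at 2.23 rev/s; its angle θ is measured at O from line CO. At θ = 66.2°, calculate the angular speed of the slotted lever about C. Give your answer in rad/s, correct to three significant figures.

ω = 14.01 rad/s (from 2.23 rev/s).
Crank pin A relative to C: A = (d + r cosθ, r sinθ); lever angle φ = atan2(r sinθ, d + r cosθ).
Differentiating tanφ: φ̇ = rω(d cosθ + r)/(d² + r² + 2dr cosθ).
d² + r² + 2dr cosθ = |CA|² = 0.128576 m²;  d cosθ + r = +0.23148 m.
|ω_lever| = |0.1107·14.01·+0.23148| / 0.128576 = 2.7925 rad/s.

2.79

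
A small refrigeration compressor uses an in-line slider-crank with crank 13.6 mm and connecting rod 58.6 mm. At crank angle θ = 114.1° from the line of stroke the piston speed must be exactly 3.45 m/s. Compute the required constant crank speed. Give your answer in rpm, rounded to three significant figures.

For an in-line slider-crank, |v_piston| = rω|sinθ|·[1 + r cosθ/√(L² − r² sin²θ)].
With r = 0.0136 m, L = 0.0586 m, θ = 114.1°: the bracketed kinematic factor |dx/dθ| = 0.011211 m.
ω = v/|dx/dθ| = 3.45/0.011211 = 307.74 rad/s.
N = 60ω/(2π) = 2938.7 rpm.

2940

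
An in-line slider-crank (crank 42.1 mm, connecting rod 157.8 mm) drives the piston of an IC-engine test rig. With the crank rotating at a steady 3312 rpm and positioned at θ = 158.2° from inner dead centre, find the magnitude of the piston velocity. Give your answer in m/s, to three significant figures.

4.07

ω = 2π·3312/60 = 346.8 rad/s
For an in-line slider-crank, x = r cosθ + √(L² − r² sin²θ), so v = −rω sinθ·[1 + r cosθ/√(L² − r² sin²θ)].
With r = 0.0421 m, L = 0.1578 m, θ = 158.2°: √(L² − r² sin²θ) = 0.15702 m.
v = −0.0421·346.8·0.37137·[1 + 0.0421·-0.92849/0.15702] = -4.0727 m/s.
|v| = 4.0727 m/s.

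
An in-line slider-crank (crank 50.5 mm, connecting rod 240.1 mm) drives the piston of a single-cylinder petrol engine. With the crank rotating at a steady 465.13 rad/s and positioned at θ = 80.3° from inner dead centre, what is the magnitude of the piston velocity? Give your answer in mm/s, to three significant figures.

ω = 465.1 rad/s
For an in-line slider-crank, x = r cosθ + √(L² − r² sin²θ), so v = −rω sinθ·[1 + r cosθ/√(L² − r² sin²θ)].
With r = 0.0505 m, L = 0.2401 m, θ = 80.3°: √(L² − r² sin²θ) = 0.23488 m.
v = −0.0505·465.1·0.98570·[1 + 0.0505·0.16849/0.23488] = -23.992 m/s.
|v| = 23.992 m/s = 23992 mm/s.

24000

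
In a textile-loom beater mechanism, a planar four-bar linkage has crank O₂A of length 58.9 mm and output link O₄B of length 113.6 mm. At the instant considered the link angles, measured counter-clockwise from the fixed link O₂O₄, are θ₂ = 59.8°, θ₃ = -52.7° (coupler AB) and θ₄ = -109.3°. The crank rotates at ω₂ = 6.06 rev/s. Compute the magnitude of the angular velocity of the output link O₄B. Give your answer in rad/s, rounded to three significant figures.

ω₂ = 38.08 rad/s (from 6.06 rev/s).
Differentiating the loop-closure r₂e^{iθ₂}+r₃e^{iθ₃}=r₁+r₄e^{iθ₄} gives r₂ω₂e^{iθ₂}+r₃ω₃e^{iθ₃}=r₄ω₄e^{iθ₄}.
Eliminating the other unknown: ω₄ = r₂ω₂ sin(θ₂−θ₃) / [r₄ sin(θ₄−θ₃)].
Numerator sine = +0.92388; denominator sine = -0.83485.
Result = 0.0589·38.08·(+0.92388) / (0.1136·(-0.83485)) = -21.847 rad/s; magnitude 21.847 rad/s.

21.8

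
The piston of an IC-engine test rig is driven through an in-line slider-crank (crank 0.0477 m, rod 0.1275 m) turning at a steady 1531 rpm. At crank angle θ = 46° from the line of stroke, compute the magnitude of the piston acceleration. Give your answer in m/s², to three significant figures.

ω = 2π·1531/60 = 160.3 rad/s
x(θ) = r cosθ + √(L² − r² sin²θ); with ω constant, a = ω²·d²x/dθ².
d²x/dθ² = −r cosθ − r²(cos2θ)/√u − r⁴ sin²2θ/(4u^{3/2}),  u = L² − r² sin²θ = 0.0150789 m².
Substituting r = 0.0477 m, L = 0.1275 m, θ = 46°: d²x/dθ² = -0.033187 m.
a = ω²·d²x/dθ² = (160.3)²·(-0.033187) = -853.04 m/s²;  |a| = 853.04 m/s².

853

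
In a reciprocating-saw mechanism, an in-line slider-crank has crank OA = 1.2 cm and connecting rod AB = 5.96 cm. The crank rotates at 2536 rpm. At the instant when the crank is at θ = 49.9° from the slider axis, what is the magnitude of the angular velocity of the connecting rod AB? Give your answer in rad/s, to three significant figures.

34.9

ω = 265.6 rad/s (converted from 2536 rpm).
The rod makes angle φ with the slider axis where L sinφ = r sinθ; differentiating, L cosφ·φ̇ = r ω cosθ.
L cosφ = √(L² − r² sin²θ) = 0.058889 m.
|ω_rod| = r ω |cosθ| / √(L² − r² sin²θ) = 0.012·265.6·0.64412/0.058889 = 34.857 rad/s.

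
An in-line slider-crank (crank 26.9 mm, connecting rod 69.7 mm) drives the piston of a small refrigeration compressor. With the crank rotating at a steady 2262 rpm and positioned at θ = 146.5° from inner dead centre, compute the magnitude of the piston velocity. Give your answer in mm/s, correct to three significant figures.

ω = 2π·2262/60 = 236.9 rad/s
For an in-line slider-crank, x = r cosθ + √(L² − r² sin²θ), so v = −rω sinθ·[1 + r cosθ/√(L² − r² sin²θ)].
With r = 0.0269 m, L = 0.0697 m, θ = 146.5°: √(L² − r² sin²θ) = 0.0681 m.
v = −0.0269·236.9·0.55194·[1 + 0.0269·-0.83389/0.0681] = -2.3585 m/s.
|v| = 2.3585 m/s = 2358.5 mm/s.

2360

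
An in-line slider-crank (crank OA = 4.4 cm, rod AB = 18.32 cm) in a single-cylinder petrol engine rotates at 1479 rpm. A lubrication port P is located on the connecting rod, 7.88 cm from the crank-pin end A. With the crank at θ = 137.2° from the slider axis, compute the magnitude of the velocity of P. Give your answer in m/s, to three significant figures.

ω = 154.9 rad/s.  Crank-pin speed |V_A| = rω = 6.8147 m/s, perpendicular to OA.
Rod angle: sinφ = −(r/L) sinθ ⇒ φ = -9.392°; ω_rod = −rω cosθ/√(L²−r²sin²θ) = +27.664 rad/s.
V_P = V_A + ω_rod × AP, with AP = 0.0788 m along the rod.
Components: V_Px = −rω sinθ − a·ω_rod·sinφ = -4.2745 m/s;  V_Py = rω cosθ + a·ω_rod·cosφ = -2.8494 m/s.
|V_P| = √(V_Px² + V_Py²) = 5.1372 m/s.

5.14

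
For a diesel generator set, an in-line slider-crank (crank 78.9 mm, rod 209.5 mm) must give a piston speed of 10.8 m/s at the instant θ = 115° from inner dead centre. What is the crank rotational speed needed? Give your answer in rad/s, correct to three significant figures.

182

For an in-line slider-crank, |v_piston| = rω|sinθ|·[1 + r cosθ/√(L² − r² sin²θ)].
With r = 0.0789 m, L = 0.2095 m, θ = 115°: the bracketed kinematic factor |dx/dθ| = 0.059399 m.
ω = v/|dx/dθ| = 10.8/0.059399 = 181.82 rad/s.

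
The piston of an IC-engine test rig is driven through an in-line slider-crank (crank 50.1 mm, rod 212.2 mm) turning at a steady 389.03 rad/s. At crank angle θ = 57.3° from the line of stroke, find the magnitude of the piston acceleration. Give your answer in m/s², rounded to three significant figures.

ω = 389 rad/s
x(θ) = r cosθ + √(L² − r² sin²θ); with ω constant, a = ω²·d²x/dθ².
d²x/dθ² = −r cosθ − r²(cos2θ)/√u − r⁴ sin²2θ/(4u^{3/2}),  u = L² − r² sin²θ = 0.0432514 m².
Substituting r = 0.0501 m, L = 0.2122 m, θ = 57.3°: d²x/dθ² = -0.022187 m.
a = ω²·d²x/dθ² = (389)²·(-0.022187) = -3357.8 m/s²;  |a| = 3357.8 m/s².

3360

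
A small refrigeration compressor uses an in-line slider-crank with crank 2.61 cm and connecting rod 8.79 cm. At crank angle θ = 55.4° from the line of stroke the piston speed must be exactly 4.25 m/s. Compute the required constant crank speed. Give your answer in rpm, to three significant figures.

1610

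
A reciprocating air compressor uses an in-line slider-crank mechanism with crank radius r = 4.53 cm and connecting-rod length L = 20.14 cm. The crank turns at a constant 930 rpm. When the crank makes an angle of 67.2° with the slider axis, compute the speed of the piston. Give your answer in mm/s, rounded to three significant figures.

ω = 2π·930/60 = 97.39 rad/s
For an in-line slider-crank, x = r cosθ + √(L² − r² sin²θ), so v = −rω sinθ·[1 + r cosθ/√(L² − r² sin²θ)].
With r = 0.0453 m, L = 0.2014 m, θ = 67.2°: √(L² − r² sin²θ) = 0.19702 m.
v = −0.0453·97.39·0.92186·[1 + 0.0453·0.38752/0.19702] = -4.4294 m/s.
|v| = 4.4294 m/s = 4429.4 mm/s.

4430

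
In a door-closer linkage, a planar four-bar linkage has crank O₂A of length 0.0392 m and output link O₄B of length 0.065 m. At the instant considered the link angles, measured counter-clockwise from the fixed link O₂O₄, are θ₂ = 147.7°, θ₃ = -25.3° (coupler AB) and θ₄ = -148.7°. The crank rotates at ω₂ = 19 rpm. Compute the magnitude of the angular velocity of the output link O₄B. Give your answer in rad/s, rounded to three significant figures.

ω₂ = 1.99 rad/s (from 19 rpm).
Differentiating the loop-closure r₂e^{iθ₂}+r₃e^{iθ₃}=r₁+r₄e^{iθ₄} gives r₂ω₂e^{iθ₂}+r₃ω₃e^{iθ₃}=r₄ω₄e^{iθ₄}.
Eliminating the other unknown: ω₄ = r₂ω₂ sin(θ₂−θ₃) / [r₄ sin(θ₄−θ₃)].
Numerator sine = +0.12187; denominator sine = -0.83485.
Result = 0.0392·1.99·(+0.12187) / (0.065·(-0.83485)) = -0.17516 rad/s; magnitude 0.17516 rad/s.

0.175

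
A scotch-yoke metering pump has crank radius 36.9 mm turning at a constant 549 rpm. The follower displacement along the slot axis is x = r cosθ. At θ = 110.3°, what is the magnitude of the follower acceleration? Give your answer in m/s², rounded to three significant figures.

ω = 57.49 rad/s (from 549 rpm).
x = r cosθ ⇒ ẍ = −rω² cosθ (ω constant).
|a| = rω²|cosθ| = 0.0369·(57.49)²·|cos 110.3°| = 42.313 m/s².

42.3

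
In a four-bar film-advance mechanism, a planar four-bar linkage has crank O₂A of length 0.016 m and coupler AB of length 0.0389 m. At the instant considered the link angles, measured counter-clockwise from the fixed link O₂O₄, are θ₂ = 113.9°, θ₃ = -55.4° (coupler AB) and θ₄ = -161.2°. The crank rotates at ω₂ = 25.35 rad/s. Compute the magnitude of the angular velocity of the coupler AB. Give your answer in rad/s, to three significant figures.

10.8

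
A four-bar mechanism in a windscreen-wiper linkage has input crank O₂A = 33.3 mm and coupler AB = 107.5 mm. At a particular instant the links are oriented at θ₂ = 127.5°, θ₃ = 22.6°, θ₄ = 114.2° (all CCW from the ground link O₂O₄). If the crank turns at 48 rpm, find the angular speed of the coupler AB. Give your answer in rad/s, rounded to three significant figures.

ω₂ = 5.027 rad/s (from 48 rpm).
Differentiating the loop-closure r₂e^{iθ₂}+r₃e^{iθ₃}=r₁+r₄e^{iθ₄} gives r₂ω₂e^{iθ₂}+r₃ω₃e^{iθ₃}=r₄ω₄e^{iθ₄}.
Eliminating the other unknown: ω₃ = r₂ω₂ sin(θ₄−θ₂) / [r₃ sin(θ₃−θ₄)].
Numerator sine = -0.23005; denominator sine = -0.99961.
Result = 0.0333·5.027·(-0.23005) / (0.1075·(-0.99961)) = +0.35834 rad/s; magnitude 0.35834 rad/s.

0.358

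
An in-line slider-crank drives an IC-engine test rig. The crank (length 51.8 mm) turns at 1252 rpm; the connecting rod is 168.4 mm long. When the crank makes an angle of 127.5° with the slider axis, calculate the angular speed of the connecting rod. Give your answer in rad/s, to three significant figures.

ω = 131.1 rad/s (converted from 1252 rpm).
The rod makes angle φ with the slider axis where L sinφ = r sinθ; differentiating, L cosφ·φ̇ = r ω cosθ.
L cosφ = √(L² − r² sin²θ) = 0.16331 m.
|ω_rod| = r ω |cosθ| / √(L² − r² sin²θ) = 0.0518·131.1·0.60876/0.16331 = 25.316 rad/s.

25.3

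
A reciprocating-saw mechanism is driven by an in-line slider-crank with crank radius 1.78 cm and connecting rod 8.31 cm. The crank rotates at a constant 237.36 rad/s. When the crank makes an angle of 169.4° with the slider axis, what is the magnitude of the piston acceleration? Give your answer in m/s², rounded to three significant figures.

ω = 237.4 rad/s
x(θ) = r cosθ + √(L² − r² sin²θ); with ω constant, a = ω²·d²x/dθ².
d²x/dθ² = −r cosθ − r²(cos2θ)/√u − r⁴ sin²2θ/(4u^{3/2}),  u = L² − r² sin²θ = 0.00689489 m².
Substituting r = 0.0178 m, L = 0.0831 m, θ = 169.4°: d²x/dθ² = +0.013933 m.
a = ω²·d²x/dθ² = (237.4)²·(+0.013933) = +784.98 m/s²;  |a| = 784.98 m/s².

785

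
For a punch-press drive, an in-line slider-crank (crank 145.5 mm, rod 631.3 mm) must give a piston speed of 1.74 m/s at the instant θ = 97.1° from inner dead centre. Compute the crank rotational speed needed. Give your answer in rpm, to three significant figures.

For an in-line slider-crank, |v_piston| = rω|sinθ|·[1 + r cosθ/√(L² − r² sin²θ)].
With r = 0.1455 m, L = 0.6313 m, θ = 97.1°: the bracketed kinematic factor |dx/dθ| = 0.14016 m.
ω = v/|dx/dθ| = 1.74/0.14016 = 12.414 rad/s.
N = 60ω/(2π) = 118.55 rpm.

119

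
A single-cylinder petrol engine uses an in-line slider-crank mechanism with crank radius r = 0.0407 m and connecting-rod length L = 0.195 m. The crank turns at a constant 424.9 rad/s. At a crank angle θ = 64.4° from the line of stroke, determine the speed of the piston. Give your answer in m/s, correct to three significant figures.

ω = 424.9 rad/s
For an in-line slider-crank, x = r cosθ + √(L² − r² sin²θ), so v = −rω sinθ·[1 + r cosθ/√(L² − r² sin²θ)].
With r = 0.0407 m, L = 0.195 m, θ = 64.4°: √(L² − r² sin²θ) = 0.19151 m.
v = −0.0407·424.9·0.90183·[1 + 0.0407·0.43209/0.19151] = -17.028 m/s.
|v| = 17.028 m/s.

17.0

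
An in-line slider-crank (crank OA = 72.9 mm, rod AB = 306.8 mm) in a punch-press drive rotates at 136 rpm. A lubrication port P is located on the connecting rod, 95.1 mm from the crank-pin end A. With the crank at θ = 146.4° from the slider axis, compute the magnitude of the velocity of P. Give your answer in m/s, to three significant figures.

0.804

ω = 14.24 rad/s.  Crank-pin speed |V_A| = rω = 1.0382 m/s, perpendicular to OA.
Rod angle: sinφ = −(r/L) sinθ ⇒ φ = -7.556°; ω_rod = −rω cosθ/√(L²−r²sin²θ) = +2.8434 rad/s.
V_P = V_A + ω_rod × AP, with AP = 0.0951 m along the rod.
Components: V_Px = −rω sinθ − a·ω_rod·sinφ = -0.53899 m/s;  V_Py = rω cosθ + a·ω_rod·cosφ = -0.59671 m/s.
|V_P| = √(V_Px² + V_Py²) = 0.8041 m/s.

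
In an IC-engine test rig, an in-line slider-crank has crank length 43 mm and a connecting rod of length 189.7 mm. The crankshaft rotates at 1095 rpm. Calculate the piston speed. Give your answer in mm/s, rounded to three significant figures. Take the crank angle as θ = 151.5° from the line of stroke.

1880

ω = 2π·1095/60 = 114.7 rad/s
For an in-line slider-crank, x = r cosθ + √(L² − r² sin²θ), so v = −rω sinθ·[1 + r cosθ/√(L² − r² sin²θ)].
With r = 0.043 m, L = 0.1897 m, θ = 151.5°: √(L² − r² sin²θ) = 0.18859 m.
v = −0.043·114.7·0.47716·[1 + 0.043·-0.87882/0.18859] = -1.8813 m/s.
|v| = 1.8813 m/s = 1881.3 mm/s.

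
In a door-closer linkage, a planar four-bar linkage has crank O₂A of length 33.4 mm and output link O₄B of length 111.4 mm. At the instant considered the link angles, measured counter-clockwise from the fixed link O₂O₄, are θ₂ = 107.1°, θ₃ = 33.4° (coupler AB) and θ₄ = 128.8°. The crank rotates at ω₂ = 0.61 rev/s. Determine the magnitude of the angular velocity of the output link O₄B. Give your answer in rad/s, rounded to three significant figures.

ω₂ = 3.833 rad/s (from 0.61 rev/s).
Differentiating the loop-closure r₂e^{iθ₂}+r₃e^{iθ₃}=r₁+r₄e^{iθ₄} gives r₂ω₂e^{iθ₂}+r₃ω₃e^{iθ₃}=r₄ω₄e^{iθ₄}.
Eliminating the other unknown: ω₄ = r₂ω₂ sin(θ₂−θ₃) / [r₄ sin(θ₄−θ₃)].
Numerator sine = +0.95981; denominator sine = +0.99556.
Result = 0.0334·3.833·(+0.95981) / (0.1114·(+0.99556)) = +1.1079 rad/s; magnitude 1.1079 rad/s.

1.11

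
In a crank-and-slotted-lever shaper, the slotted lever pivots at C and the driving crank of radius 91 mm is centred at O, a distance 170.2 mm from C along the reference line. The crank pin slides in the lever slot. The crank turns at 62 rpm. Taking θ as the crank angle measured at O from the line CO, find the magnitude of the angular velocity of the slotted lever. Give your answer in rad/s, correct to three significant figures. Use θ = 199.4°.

ω = 6.493 rad/s (from 62 rpm).
Crank pin A relative to C: A = (d + r cosθ, r sinθ); lever angle φ = atan2(r sinθ, d + r cosθ).
Differentiating tanφ: φ̇ = rω(d cosθ + r)/(d² + r² + 2dr cosθ).
d² + r² + 2dr cosθ = |CA|² = 0.0080314 m²;  d cosθ + r = -0.069536 m.
|ω_lever| = |0.091·6.493·-0.069536| / 0.0080314 = 5.1154 rad/s.

5.12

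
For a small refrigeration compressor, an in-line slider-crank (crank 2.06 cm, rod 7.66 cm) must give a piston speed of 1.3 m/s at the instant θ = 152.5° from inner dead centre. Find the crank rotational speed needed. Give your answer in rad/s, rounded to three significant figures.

180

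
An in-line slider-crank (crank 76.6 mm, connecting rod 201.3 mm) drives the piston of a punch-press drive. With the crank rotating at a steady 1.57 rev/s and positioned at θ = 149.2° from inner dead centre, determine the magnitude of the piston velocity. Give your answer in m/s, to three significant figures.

ω = 2π·1.57 = 9.865 rad/s
For an in-line slider-crank, x = r cosθ + √(L² − r² sin²θ), so v = −rω sinθ·[1 + r cosθ/√(L² − r² sin²θ)].
With r = 0.0766 m, L = 0.2013 m, θ = 149.2°: √(L² − r² sin²θ) = 0.19744 m.
v = −0.0766·9.865·0.51204·[1 + 0.0766·-0.85896/0.19744] = -0.25798 m/s.
|v| = 0.25798 m/s.

0.258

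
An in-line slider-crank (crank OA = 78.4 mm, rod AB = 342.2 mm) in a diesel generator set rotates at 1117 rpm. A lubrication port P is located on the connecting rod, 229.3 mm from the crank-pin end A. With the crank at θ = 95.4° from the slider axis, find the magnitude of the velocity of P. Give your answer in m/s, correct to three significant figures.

9.00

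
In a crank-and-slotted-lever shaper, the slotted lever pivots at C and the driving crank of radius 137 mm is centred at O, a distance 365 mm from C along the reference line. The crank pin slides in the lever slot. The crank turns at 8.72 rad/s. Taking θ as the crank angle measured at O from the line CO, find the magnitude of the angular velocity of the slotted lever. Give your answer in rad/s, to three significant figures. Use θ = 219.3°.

2.33

ω = 8.72 rad/s
Crank pin A relative to C: A = (d + r cosθ, r sinθ); lever angle φ = atan2(r sinθ, d + r cosθ).
Differentiating tanφ: φ̇ = rω(d cosθ + r)/(d² + r² + 2dr cosθ).
d² + r² + 2dr cosθ = |CA|² = 0.0746022 m²;  d cosθ + r = -0.14545 m.
|ω_lever| = |0.137·8.72·-0.14545| / 0.0746022 = 2.3292 rad/s.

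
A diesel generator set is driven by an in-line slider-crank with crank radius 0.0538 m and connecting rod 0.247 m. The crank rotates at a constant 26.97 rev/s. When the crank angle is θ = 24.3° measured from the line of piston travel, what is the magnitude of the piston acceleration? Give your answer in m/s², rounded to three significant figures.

ω = 2π·27 = 169.5 rad/s
x(θ) = r cosθ + √(L² − r² sin²θ); with ω constant, a = ω²·d²x/dθ².
d²x/dθ² = −r cosθ − r²(cos2θ)/√u − r⁴ sin²2θ/(4u^{3/2}),  u = L² − r² sin²θ = 0.0605188 m².
Substituting r = 0.0538 m, L = 0.247 m, θ = 24.3°: d²x/dθ² = -0.056893 m.
a = ω²·d²x/dθ² = (169.5)²·(-0.056893) = -1633.7 m/s²;  |a| = 1633.7 m/s².

1630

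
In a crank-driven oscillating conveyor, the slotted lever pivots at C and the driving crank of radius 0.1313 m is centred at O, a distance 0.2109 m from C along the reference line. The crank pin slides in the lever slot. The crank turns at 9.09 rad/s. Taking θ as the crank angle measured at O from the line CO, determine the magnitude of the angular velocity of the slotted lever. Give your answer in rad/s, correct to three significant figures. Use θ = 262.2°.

2.26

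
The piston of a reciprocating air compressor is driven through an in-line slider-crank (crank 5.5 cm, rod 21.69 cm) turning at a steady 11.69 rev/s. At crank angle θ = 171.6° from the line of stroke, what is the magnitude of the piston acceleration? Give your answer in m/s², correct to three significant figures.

ω = 2π·11.7 = 73.45 rad/s
x(θ) = r cosθ + √(L² − r² sin²θ); with ω constant, a = ω²·d²x/dθ².
d²x/dθ² = −r cosθ − r²(cos2θ)/√u − r⁴ sin²2θ/(4u^{3/2}),  u = L² − r² sin²θ = 0.0469811 m².
Substituting r = 0.055 m, L = 0.2169 m, θ = 171.6°: d²x/dθ² = +0.041031 m.
a = ω²·d²x/dθ² = (73.45)²·(+0.041031) = +221.36 m/s²;  |a| = 221.36 m/s².

221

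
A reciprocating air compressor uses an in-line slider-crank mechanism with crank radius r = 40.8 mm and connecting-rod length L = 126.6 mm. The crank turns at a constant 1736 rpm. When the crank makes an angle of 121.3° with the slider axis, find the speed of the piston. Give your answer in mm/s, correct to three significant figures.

ω = 2π·1736/60 = 181.8 rad/s
For an in-line slider-crank, x = r cosθ + √(L² − r² sin²θ), so v = −rω sinθ·[1 + r cosθ/√(L² − r² sin²θ)].
With r = 0.0408 m, L = 0.1266 m, θ = 121.3°: √(L² − r² sin²θ) = 0.12171 m.
v = −0.0408·181.8·0.85446·[1 + 0.0408·-0.51952/0.12171] = -5.2339 m/s.
|v| = 5.2339 m/s = 5233.9 mm/s.

5230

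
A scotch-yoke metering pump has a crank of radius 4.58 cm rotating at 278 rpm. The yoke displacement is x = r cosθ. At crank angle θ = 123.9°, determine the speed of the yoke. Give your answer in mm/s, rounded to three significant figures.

1110

ω = 29.11 rad/s (from 278 rpm).
x = r cosθ ⇒ ẋ = −rω sinθ.
|v| = rω|sinθ| = 0.0458·29.11·|sin 123.9°| = 1.1067 m/s = 1106.7 mm/s.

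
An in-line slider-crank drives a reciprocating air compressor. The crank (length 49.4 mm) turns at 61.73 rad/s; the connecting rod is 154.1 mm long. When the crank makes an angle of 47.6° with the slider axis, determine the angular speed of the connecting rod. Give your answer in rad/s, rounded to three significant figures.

ω = 61.73 rad/s
The rod makes angle φ with the slider axis where L sinφ = r sinθ; differentiating, L cosφ·φ̇ = r ω cosθ.
L cosφ = √(L² − r² sin²θ) = 0.14972 m.
|ω_rod| = r ω |cosθ| / √(L² − r² sin²θ) = 0.0494·61.73·0.67430/0.14972 = 13.734 rad/s.

13.7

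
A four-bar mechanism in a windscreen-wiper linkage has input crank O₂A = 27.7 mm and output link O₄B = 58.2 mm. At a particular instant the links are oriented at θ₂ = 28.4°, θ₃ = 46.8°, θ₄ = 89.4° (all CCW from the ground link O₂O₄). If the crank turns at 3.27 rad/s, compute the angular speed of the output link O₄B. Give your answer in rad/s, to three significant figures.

0.726

ω₂ = 3.27 rad/s
Differentiating the loop-closure r₂e^{iθ₂}+r₃e^{iθ₃}=r₁+r₄e^{iθ₄} gives r₂ω₂e^{iθ₂}+r₃ω₃e^{iθ₃}=r₄ω₄e^{iθ₄}.
Eliminating the other unknown: ω₄ = r₂ω₂ sin(θ₂−θ₃) / [r₄ sin(θ₄−θ₃)].
Numerator sine = -0.31565; denominator sine = +0.67688.
Result = 0.0277·3.27·(-0.31565) / (0.0582·(+0.67688)) = -0.72577 rad/s; magnitude 0.72577 rad/s.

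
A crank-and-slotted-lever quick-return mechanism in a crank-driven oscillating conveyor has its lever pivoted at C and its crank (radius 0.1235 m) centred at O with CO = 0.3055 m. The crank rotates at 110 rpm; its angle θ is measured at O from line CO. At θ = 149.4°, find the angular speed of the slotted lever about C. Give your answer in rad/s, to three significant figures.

ω = 11.52 rad/s (from 110 rpm).
Crank pin A relative to C: A = (d + r cosθ, r sinθ); lever angle φ = atan2(r sinθ, d + r cosθ).
Differentiating tanφ: φ̇ = rω(d cosθ + r)/(d² + r² + 2dr cosθ).
d² + r² + 2dr cosθ = |CA|² = 0.0436322 m²;  d cosθ + r = -0.13946 m.
|ω_lever| = |0.1235·11.52·-0.13946| / 0.0436322 = 4.547 rad/s.

4.55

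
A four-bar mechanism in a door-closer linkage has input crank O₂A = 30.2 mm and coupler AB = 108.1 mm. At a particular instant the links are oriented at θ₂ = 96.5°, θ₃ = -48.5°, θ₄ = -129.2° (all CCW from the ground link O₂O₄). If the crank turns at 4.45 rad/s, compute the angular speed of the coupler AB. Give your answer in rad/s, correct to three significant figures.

0.902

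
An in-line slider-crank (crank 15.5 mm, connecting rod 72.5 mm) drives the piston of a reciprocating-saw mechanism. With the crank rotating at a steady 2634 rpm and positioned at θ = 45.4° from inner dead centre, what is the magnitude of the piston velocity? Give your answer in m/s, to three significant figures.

ω = 2π·2634/60 = 275.8 rad/s
For an in-line slider-crank, x = r cosθ + √(L² − r² sin²θ), so v = −rω sinθ·[1 + r cosθ/√(L² − r² sin²θ)].
With r = 0.0155 m, L = 0.0725 m, θ = 45.4°: √(L² − r² sin²θ) = 0.071655 m.
v = −0.0155·275.8·0.71203·[1 + 0.0155·0.70215/0.071655] = -3.5066 m/s.
|v| = 3.5066 m/s.

3.51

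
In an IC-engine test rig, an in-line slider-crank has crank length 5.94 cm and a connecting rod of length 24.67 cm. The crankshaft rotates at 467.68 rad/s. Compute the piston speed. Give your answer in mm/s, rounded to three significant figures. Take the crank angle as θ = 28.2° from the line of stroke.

15900

ω = 467.7 rad/s
For an in-line slider-crank, x = r cosθ + √(L² − r² sin²θ), so v = −rω sinθ·[1 + r cosθ/√(L² − r² sin²θ)].
With r = 0.0594 m, L = 0.2467 m, θ = 28.2°: √(L² − r² sin²θ) = 0.2451 m.
v = −0.0594·467.7·0.47255·[1 + 0.0594·0.88130/0.2451] = -15.931 m/s.
|v| = 15.931 m/s = 15931 mm/s.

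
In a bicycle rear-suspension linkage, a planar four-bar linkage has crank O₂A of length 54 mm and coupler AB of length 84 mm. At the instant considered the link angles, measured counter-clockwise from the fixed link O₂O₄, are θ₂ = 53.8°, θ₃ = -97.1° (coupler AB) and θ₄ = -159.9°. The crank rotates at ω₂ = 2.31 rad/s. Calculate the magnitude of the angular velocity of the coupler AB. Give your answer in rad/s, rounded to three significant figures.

0.926

ω₂ = 2.31 rad/s
Differentiating the loop-closure r₂e^{iθ₂}+r₃e^{iθ₃}=r₁+r₄e^{iθ₄} gives r₂ω₂e^{iθ₂}+r₃ω₃e^{iθ₃}=r₄ω₄e^{iθ₄}.
Eliminating the other unknown: ω₃ = r₂ω₂ sin(θ₄−θ₂) / [r₃ sin(θ₃−θ₄)].
Numerator sine = +0.55484; denominator sine = +0.88942.
Result = 0.054·2.31·(+0.55484) / (0.084·(+0.88942)) = +0.92639 rad/s; magnitude 0.92639 rad/s.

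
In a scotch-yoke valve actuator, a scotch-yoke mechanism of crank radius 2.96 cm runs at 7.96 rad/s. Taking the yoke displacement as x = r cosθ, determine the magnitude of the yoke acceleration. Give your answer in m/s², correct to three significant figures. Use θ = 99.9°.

ω = 7.96 rad/s
x = r cosθ ⇒ ẍ = −rω² cosθ (ω constant).
|a| = rω²|cosθ| = 0.0296·(7.96)²·|cos 99.9°| = 0.32245 m/s².

0.322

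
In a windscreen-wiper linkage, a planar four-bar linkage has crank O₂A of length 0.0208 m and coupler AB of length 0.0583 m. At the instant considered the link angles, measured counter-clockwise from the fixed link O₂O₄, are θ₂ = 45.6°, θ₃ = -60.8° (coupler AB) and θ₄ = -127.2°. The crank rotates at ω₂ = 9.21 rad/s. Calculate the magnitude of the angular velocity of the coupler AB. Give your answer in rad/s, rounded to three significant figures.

ω₂ = 9.21 rad/s
Differentiating the loop-closure r₂e^{iθ₂}+r₃e^{iθ₃}=r₁+r₄e^{iθ₄} gives r₂ω₂e^{iθ₂}+r₃ω₃e^{iθ₃}=r₄ω₄e^{iθ₄}.
Eliminating the other unknown: ω₃ = r₂ω₂ sin(θ₄−θ₂) / [r₃ sin(θ₃−θ₄)].
Numerator sine = -0.12533; denominator sine = +0.91636.
Result = 0.0208·9.21·(-0.12533) / (0.0583·(+0.91636)) = -0.44942 rad/s; magnitude 0.44942 rad/s.

0.449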